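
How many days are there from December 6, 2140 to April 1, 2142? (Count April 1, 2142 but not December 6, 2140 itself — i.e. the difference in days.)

481

Dec 6, 2140 → Dec 6, 2141: 365 days.
Dec 6, 2141 → Jan 6, 2142: 31 days (December has 31).
Jan 6, 2142 → Feb 6, 2142: 31 days (January has 31).
Feb 6, 2142 → Mar 6, 2142: 28 days (February has 28).
Mar 6, 2142 → Apr 1, 2142: 26 days.
Total: 481 days.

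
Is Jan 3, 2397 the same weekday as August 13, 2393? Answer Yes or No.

Yes

From Aug 13, 2393 to Jan 3, 2397 is 1239 days.
1239 mod 7 = 0, so they are the same weekday.
(Aug 13, 2393 is a Friday; Jan 3, 2397 is a Friday.)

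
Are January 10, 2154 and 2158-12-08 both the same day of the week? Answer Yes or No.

No

From Jan 10, 2154 to Dec 8, 2158 is 1793 days.
1793 mod 7 = 1, so they are different weekdays.
(Jan 10, 2154 is a Thursday; Dec 8, 2158 is a Friday.)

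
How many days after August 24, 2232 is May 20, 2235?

999

Aug 24, 2232 → Aug 24, 2233: 365 days.
Aug 24, 2233 → Aug 24, 2234: 365 days.
Aug 24, 2234 → Sep 24, 2234: 31 days (August has 31).
Sep 24, 2234 → Oct 24, 2234: 30 days (September has 30).
Oct 24, 2234 → Nov 24, 2234: 31 days (October has 31).
Nov 24, 2234 → Dec 24, 2234: 30 days (November has 30).
Dec 24, 2234 → Jan 24, 2235: 31 days (December has 31).
Jan 24, 2235 → Feb 24, 2235: 31 days (January has 31).
Feb 24, 2235 → Mar 24, 2235: 28 days (February has 28).
Mar 24, 2235 → Apr 24, 2235: 31 days (March has 31).
Apr 24, 2235 → May 20, 2235: 26 days.
Total: 999 days.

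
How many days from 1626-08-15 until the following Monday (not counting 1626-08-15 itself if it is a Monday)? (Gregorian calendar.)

Aug 15, 1626 is a Saturday.
From Saturday to the next Monday is 2 days.

2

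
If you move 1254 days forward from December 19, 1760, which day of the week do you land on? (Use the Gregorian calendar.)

Saturday

First find the weekday of Dec 19, 1760. Doomsday rule: the anchor day for the 1700s is Sunday. For year 60: 60÷12 = 5 r 0, and 0÷4 = 0, so 5+0+0 = 5.
Sunday + 5 ≡ Friday — that's 1760's doomsday.
In December the doomsday date is Dec 12.
Dec 19 is 7 days after Dec 12; 7 mod 7 = 0, so Friday + 0 = Friday.
1254 mod 7 = 1, so 1254 days after a Friday is Friday + 1 = Saturday.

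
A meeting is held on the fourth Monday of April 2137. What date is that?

April 22, 2137

April 1, 2137 is a Monday.
The first Monday is therefore April 1 (same day).
The fourth Monday is 1 + 3×7 = April 22.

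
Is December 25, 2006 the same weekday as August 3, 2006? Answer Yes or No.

No

From Aug 3, 2006 to Dec 25, 2006 is 144 days.
144 mod 7 = 4, so they are different weekdays.
(Aug 3, 2006 is a Thursday; Dec 25, 2006 is a Monday.)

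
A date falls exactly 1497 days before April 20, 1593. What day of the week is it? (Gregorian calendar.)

Wednesday

First find the weekday of Apr 20, 1593. Doomsday rule: the anchor day for the 1500s is Wednesday. For year 93: 93÷12 = 7 r 9, and 9÷4 = 2, so 7+9+2 = 18.
Wednesday + 18 ≡ Sunday — that's 1593's doomsday.
In April the doomsday date is Apr 4.
Apr 20 is 16 days after Apr 4; 16 mod 7 = 2, so Sunday + 2 = Tuesday.
1497 mod 7 = 6, so 1497 days before a Tuesday is Tuesday − 6 = Wednesday.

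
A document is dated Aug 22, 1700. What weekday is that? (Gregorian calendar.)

Doomsday rule: the anchor day for the 1700s is Sunday. For year 00: 0÷12 = 0 r 0, and 0÷4 = 0, so 0+0+0 = 0.
Sunday + 0 ≡ Sunday — that's 1700's doomsday.
In August the doomsday date is Aug 8.
Aug 22 is 14 days after Aug 8; 14 mod 7 = 0, so Sunday + 0 = Sunday.

Sunday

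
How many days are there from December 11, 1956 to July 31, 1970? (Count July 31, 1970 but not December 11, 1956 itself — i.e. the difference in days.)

Dec 11, 1956 → Dec 11, 1957: 365 days.
Dec 11, 1957 → Dec 11, 1958: 365 days.
Dec 11, 1958 → Dec 11, 1959: 365 days.
Dec 11, 1959 → Dec 11, 1960: 366 days (Feb 29, 1960 is in that span).
Dec 11, 1960 → Dec 11, 1961: 365 days.
Dec 11, 1961 → Dec 11, 1962: 365 days.
Dec 11, 1962 → Dec 11, 1963: 365 days.
Dec 11, 1963 → Dec 11, 1964: 366 days (Feb 29, 1964 is in that span).
Dec 11, 1964 → Dec 11, 1965: 365 days.
Dec 11, 1965 → Dec 11, 1966: 365 days.
Dec 11, 1966 → Dec 11, 1967: 365 days.
Dec 11, 1967 → Dec 11, 1968: 366 days (Feb 29, 1968 is in that span).
Dec 11, 1968 → Dec 11, 1969: 365 days.
Dec 11, 1969 → Jan 11, 1970: 31 days (December has 31).
Jan 11, 1970 → Feb 11, 1970: 31 days (January has 31).
Feb 11, 1970 → Mar 11, 1970: 28 days (February has 28).
Mar 11, 1970 → Apr 11, 1970: 31 days (March has 31).
Apr 11, 1970 → May 11, 1970: 30 days (April has 30).
May 11, 1970 → Jun 11, 1970: 31 days (May has 31).
Jun 11, 1970 → Jul 11, 1970: 30 days (June has 30).
Jul 11, 1970 → Jul 31, 1970: 20 days.
Total: 4980 days.

4980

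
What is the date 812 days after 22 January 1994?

April 13, 1996

+365 (one year) → Jan 22, 1995 (447 left).
+365 (one year) → Jan 22, 1996 (82 left).
Jan has 31 days: +10 → Feb 1, 1996 (72 left).
Feb has 29 days: +29 → Mar 1, 1996 (43 left).
Mar has 31 days: +31 → Apr 1, 1996 (12 left).
+12 → Apr 13, 1996.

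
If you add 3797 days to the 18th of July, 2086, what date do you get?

+365 (one year) → Jul 18, 2087 (3432 left).
+366 (one year; includes Feb 29, 2088) → Jul 18, 2088 (3066 left).
+365 (one year) → Jul 18, 2089 (2701 left).
+365 (one year) → Jul 18, 2090 (2336 left).
+365 (one year) → Jul 18, 2091 (1971 left).
+366 (one year; includes Feb 29, 2092) → Jul 18, 2092 (1605 left).
+365 (one year) → Jul 18, 2093 (1240 left).
+365 (one year) → Jul 18, 2094 (875 left).
+365 (one year) → Jul 18, 2095 (510 left).
+366 (one year; includes Feb 29, 2096) → Jul 18, 2096 (144 left).
Jul has 31 days: +14 → Aug 1, 2096 (130 left).
Aug has 31 days: +31 → Sep 1, 2096 (99 left).
Sep has 30 days: +30 → Oct 1, 2096 (69 left).
Oct has 31 days: +31 → Nov 1, 2096 (38 left).
Nov has 30 days: +30 → Dec 1, 2096 (8 left).
+8 → Dec 9, 2096.

December 9, 2096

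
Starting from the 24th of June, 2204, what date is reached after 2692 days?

November 7, 2211

+365 (one year) → Jun 24, 2205 (2327 left).
+365 (one year) → Jun 24, 2206 (1962 left).
+365 (one year) → Jun 24, 2207 (1597 left).
+366 (one year; includes Feb 29, 2208) → Jun 24, 2208 (1231 left).
+365 (one year) → Jun 24, 2209 (866 left).
+365 (one year) → Jun 24, 2210 (501 left).
+365 (one year) → Jun 24, 2211 (136 left).
Jun has 30 days: +7 → Jul 1, 2211 (129 left).
Jul has 31 days: +31 → Aug 1, 2211 (98 left).
Aug has 31 days: +31 → Sep 1, 2211 (67 left).
Sep has 30 days: +30 → Oct 1, 2211 (37 left).
Oct has 31 days: +31 → Nov 1, 2211 (6 left).
+6 → Nov 7, 2211.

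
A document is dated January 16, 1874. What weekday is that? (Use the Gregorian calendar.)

Friday

Doomsday rule: the anchor day for the 1800s is Friday. For year 74: 74÷12 = 6 r 2, and 2÷4 = 0, so 6+2+0 = 8.
Friday + 8 ≡ Saturday — that's 1874's doomsday.
In January the doomsday date is Jan 3 (1874 is not a leap year).
Jan 16 is 13 days after Jan 3; 13 mod 7 = 6, so Saturday + 6 = Friday.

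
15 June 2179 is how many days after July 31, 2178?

Jul 31, 2178 → Aug 31, 2178: 31 days (July has 31).
Aug 31, 2178 → Sep 30, 2178: 30 days (August has 31).
Sep 30, 2178 → Oct 30, 2178: 30 days (September has 30).
Oct 30, 2178 → Nov 30, 2178: 31 days (October has 31).
Nov 30, 2178 → Dec 30, 2178: 30 days (November has 30).
Dec 30, 2178 → Jan 30, 2179: 31 days (December has 31).
Jan 30, 2179 → Feb 28, 2179: 29 days (January has 31).
Feb 28, 2179 → Mar 28, 2179: 28 days (February has 28).
Mar 28, 2179 → Apr 28, 2179: 31 days (March has 31).
Apr 28, 2179 → May 28, 2179: 30 days (April has 30).
May 28, 2179 → Jun 15, 2179: 18 days.
Total: 319 days.

319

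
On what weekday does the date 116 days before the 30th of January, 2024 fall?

Friday

Jan 30, 2024 is a Tuesday.
116 mod 7 = 4, so 116 days before a Tuesday is Tuesday − 4 = Friday.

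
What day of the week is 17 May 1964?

Sunday

January 1, 1964 is a Wednesday.
Jan 1, 1964 → Feb 1, 1964: 31 days (January has 31).
Feb 1, 1964 → Mar 1, 1964: 29 days (February has 29).
Mar 1, 1964 → Apr 1, 1964: 31 days (March has 31).
Apr 1, 1964 → May 1, 1964: 30 days (April has 30).
May 1, 1964 → May 17, 1964: 16 days.
Total: 137 days.
137 mod 7 = 4, so Wednesday + 4 = Sunday.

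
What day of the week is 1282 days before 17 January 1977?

Sunday

Jan 17, 1977 is a Monday.
1282 mod 7 = 1, so 1282 days before a Monday is Monday − 1 = Sunday.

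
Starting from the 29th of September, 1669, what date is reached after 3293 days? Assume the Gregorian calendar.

October 5, 1678

+365 (one year) → Sep 29, 1670 (2928 left).
+365 (one year) → Sep 29, 1671 (2563 left).
+366 (one year; includes Feb 29, 1672) → Sep 29, 1672 (2197 left).
+365 (one year) → Sep 29, 1673 (1832 left).
+365 (one year) → Sep 29, 1674 (1467 left).
+365 (one year) → Sep 29, 1675 (1102 left).
+366 (one year; includes Feb 29, 1676) → Sep 29, 1676 (736 left).
+365 (one year) → Sep 29, 1677 (371 left).
Sep has 30 days: +2 → Oct 1, 1677 (369 left).
Oct has 31 days: +31 → Nov 1, 1677 (338 left).
Nov has 30 days: +30 → Dec 1, 1677 (308 left).
Dec has 31 days: +31 → Jan 1, 1678 (277 left).
Jan has 31 days: +31 → Feb 1, 1678 (246 left).
Feb has 28 days: +28 → Mar 1, 1678 (218 left).
Mar has 31 days: +31 → Apr 1, 1678 (187 left).
Apr has 30 days: +30 → May 1, 1678 (157 left).
May has 31 days: +31 → Jun 1, 1678 (126 left).
Jun has 30 days: +30 → Jul 1, 1678 (96 left).
Jul has 31 days: +31 → Aug 1, 1678 (65 left).
Aug has 31 days: +31 → Sep 1, 1678 (34 left).
Sep has 30 days: +30 → Oct 1, 1678 (4 left).
+4 → Oct 5, 1678.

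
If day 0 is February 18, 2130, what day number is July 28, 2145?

Feb 18, 2130 → Feb 18, 2131: 365 days.
Feb 18, 2131 → Feb 18, 2132: 365 days.
Feb 18, 2132 → Feb 18, 2133: 366 days (Feb 29, 2132 is in that span).
Feb 18, 2133 → Feb 18, 2134: 365 days.
Feb 18, 2134 → Feb 18, 2135: 365 days.
Feb 18, 2135 → Feb 18, 2136: 365 days.
Feb 18, 2136 → Feb 18, 2137: 366 days (Feb 29, 2136 is in that span).
Feb 18, 2137 → Feb 18, 2138: 365 days.
Feb 18, 2138 → Feb 18, 2139: 365 days.
Feb 18, 2139 → Feb 18, 2140: 365 days.
Feb 18, 2140 → Feb 18, 2141: 366 days (Feb 29, 2140 is in that span).
Feb 18, 2141 → Feb 18, 2142: 365 days.
Feb 18, 2142 → Feb 18, 2143: 365 days.
Feb 18, 2143 → Feb 18, 2144: 365 days.
Feb 18, 2144 → Feb 18, 2145: 366 days (Feb 29, 2144 is in that span).
Feb 18, 2145 → Mar 18, 2145: 28 days (February has 28).
Mar 18, 2145 → Apr 18, 2145: 31 days (March has 31).
Apr 18, 2145 → May 18, 2145: 30 days (April has 30).
May 18, 2145 → Jun 18, 2145: 31 days (May has 31).
Jun 18, 2145 → Jul 18, 2145: 30 days (June has 30).
Jul 18, 2145 → Jul 28, 2145: 10 days.
Total: 5639 days.

5639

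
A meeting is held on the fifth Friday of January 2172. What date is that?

January 31, 2172

January 1, 2172 is a Wednesday.
The first Friday is therefore January 3 (2 days later).
The fifth Friday is 3 + 4×7 = January 31.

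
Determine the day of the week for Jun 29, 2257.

Monday

Doomsday rule: the anchor day for the 2200s is Friday. For year 57: 57÷12 = 4 r 9, and 9÷4 = 2, so 4+9+2 = 15.
Friday + 15 ≡ Saturday — that's 2257's doomsday.
In June the doomsday date is Jun 6.
Jun 29 is 23 days after Jun 6; 23 mod 7 = 2, so Saturday + 2 = Monday.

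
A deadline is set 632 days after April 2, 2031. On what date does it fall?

+366 (one year; includes Feb 29, 2032) → Apr 2, 2032 (266 left).
Apr has 30 days: +29 → May 1, 2032 (237 left).
May has 31 days: +31 → Jun 1, 2032 (206 left).
Jun has 30 days: +30 → Jul 1, 2032 (176 left).
Jul has 31 days: +31 → Aug 1, 2032 (145 left).
Aug has 31 days: +31 → Sep 1, 2032 (114 left).
Sep has 30 days: +30 → Oct 1, 2032 (84 left).
Oct has 31 days: +31 → Nov 1, 2032 (53 left).
Nov has 30 days: +30 → Dec 1, 2032 (23 left).
+23 → Dec 24, 2032.

December 24, 2032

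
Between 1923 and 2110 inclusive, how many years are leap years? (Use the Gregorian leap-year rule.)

46

Multiples of 4 in [1923,2110]: 47.
Of those, multiples of 100: 2 (not leap unless ÷400).
Multiples of 400: 1.
Leap years = 47 − 2 + 1 = 46.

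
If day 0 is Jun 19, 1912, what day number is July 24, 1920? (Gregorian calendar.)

2957

Jun 19, 1912 → Jun 19, 1913: 365 days.
Jun 19, 1913 → Jun 19, 1914: 365 days.
Jun 19, 1914 → Jun 19, 1915: 365 days.
Jun 19, 1915 → Jun 19, 1916: 366 days (Feb 29, 1916 is in that span).
Jun 19, 1916 → Jun 19, 1917: 365 days.
Jun 19, 1917 → Jun 19, 1918: 365 days.
Jun 19, 1918 → Jun 19, 1919: 365 days.
Jun 19, 1919 → Jun 19, 1920: 366 days (Feb 29, 1920 is in that span).
Jun 19, 1920 → Jul 19, 1920: 30 days (June has 30).
Jul 19, 1920 → Jul 24, 1920: 5 days.
Total: 2957 days.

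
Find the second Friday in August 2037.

August 1, 2037 is a Saturday.
The first Friday is therefore August 7 (6 days later).
The second Friday is 7 + 1×7 = August 14.

August 14, 2037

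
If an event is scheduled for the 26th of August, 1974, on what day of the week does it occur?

January 1, 1974 is a Tuesday.
Jan 1, 1974 → Feb 1, 1974: 31 days (January has 31).
Feb 1, 1974 → Mar 1, 1974: 28 days (February has 28).
Mar 1, 1974 → Apr 1, 1974: 31 days (March has 31).
Apr 1, 1974 → May 1, 1974: 30 days (April has 30).
May 1, 1974 → Jun 1, 1974: 31 days (May has 31).
Jun 1, 1974 → Jul 1, 1974: 30 days (June has 30).
Jul 1, 1974 → Aug 1, 1974: 31 days (July has 31).
Aug 1, 1974 → Aug 26, 1974: 25 days.
Total: 237 days.
237 mod 7 = 6, so Tuesday + 6 = Monday.

Monday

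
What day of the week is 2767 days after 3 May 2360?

Thursday

May 3, 2360 is a Tuesday.
2767 mod 7 = 2, so 2767 days after a Tuesday is Tuesday + 2 = Thursday.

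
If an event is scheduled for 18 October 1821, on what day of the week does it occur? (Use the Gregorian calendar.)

Thursday

Doomsday rule: the anchor day for the 1800s is Friday. For year 21: 21÷12 = 1 r 9, and 9÷4 = 2, so 1+9+2 = 12.
Friday + 12 ≡ Wednesday — that's 1821's doomsday.
In October the doomsday date is Oct 10.
Oct 18 is 8 days after Oct 10; 8 mod 7 = 1, so Wednesday + 1 = Thursday.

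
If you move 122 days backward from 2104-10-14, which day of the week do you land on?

First find the weekday of Oct 14, 2104. Doomsday rule: the anchor day for the 2100s is Sunday. For year 04: 4÷12 = 0 r 4, and 4÷4 = 1, so 0+4+1 = 5.
Sunday + 5 ≡ Friday — that's 2104's doomsday.
In October the doomsday date is Oct 10.
Oct 14 is 4 days after Oct 10; 4 mod 7 = 4, so Friday + 4 = Tuesday.
122 mod 7 = 3, so 122 days before a Tuesday is Tuesday − 3 = Saturday.

Saturday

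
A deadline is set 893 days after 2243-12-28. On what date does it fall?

+366 (one year; includes Feb 29, 2244) → Dec 28, 2244 (527 left).
+365 (one year) → Dec 28, 2245 (162 left).
Dec has 31 days: +4 → Jan 1, 2246 (158 left).
Jan has 31 days: +31 → Feb 1, 2246 (127 left).
Feb has 28 days: +28 → Mar 1, 2246 (99 left).
Mar has 31 days: +31 → Apr 1, 2246 (68 left).
Apr has 30 days: +30 → May 1, 2246 (38 left).
May has 31 days: +31 → Jun 1, 2246 (7 left).
+7 → Jun 8, 2246.

June 8, 2246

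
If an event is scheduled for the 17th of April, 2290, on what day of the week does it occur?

Thursday

Doomsday rule: the anchor day for the 2200s is Friday. For year 90: 90÷12 = 7 r 6, and 6÷4 = 1, so 7+6+1 = 14.
Friday + 14 ≡ Friday — that's 2290's doomsday.
In April the doomsday date is Apr 4.
Apr 17 is 13 days after Apr 4; 13 mod 7 = 6, so Friday + 6 = Thursday.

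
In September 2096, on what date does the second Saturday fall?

September 1, 2096 is a Saturday.
The first Saturday is therefore September 1 (same day).
The second Saturday is 1 + 1×7 = September 8.

September 8, 2096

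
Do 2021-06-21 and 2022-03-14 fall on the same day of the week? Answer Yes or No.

From Jun 21, 2021 to Mar 14, 2022 is 266 days.
266 mod 7 = 0, so they are the same weekday.
(Jun 21, 2021 is a Monday; Mar 14, 2022 is a Monday.)

Yes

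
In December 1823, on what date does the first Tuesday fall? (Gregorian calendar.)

December 1, 1823 is a Monday.
The first Tuesday is therefore December 2 (1 days later).

December 2, 1823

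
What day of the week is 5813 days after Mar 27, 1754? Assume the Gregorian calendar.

First find the weekday of Mar 27, 1754. Doomsday rule: the anchor day for the 1700s is Sunday. For year 54: 54÷12 = 4 r 6, and 6÷4 = 1, so 4+6+1 = 11.
Sunday + 11 ≡ Thursday — that's 1754's doomsday.
In March the doomsday date is Mar 14.
Mar 27 is 13 days after Mar 14; 13 mod 7 = 6, so Thursday + 6 = Wednesday.
5813 mod 7 = 3, so 5813 days after a Wednesday is Wednesday + 3 = Saturday.

Saturday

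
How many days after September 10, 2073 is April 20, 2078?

Sep 10, 2073 → Sep 10, 2074: 365 days.
Sep 10, 2074 → Sep 10, 2075: 365 days.
Sep 10, 2075 → Sep 10, 2076: 366 days (Feb 29, 2076 is in that span).
Sep 10, 2076 → Sep 10, 2077: 365 days.
Sep 10, 2077 → Oct 10, 2077: 30 days (September has 30).
Oct 10, 2077 → Nov 10, 2077: 31 days (October has 31).
Nov 10, 2077 → Dec 10, 2077: 30 days (November has 30).
Dec 10, 2077 → Jan 10, 2078: 31 days (December has 31).
Jan 10, 2078 → Feb 10, 2078: 31 days (January has 31).
Feb 10, 2078 → Mar 10, 2078: 28 days (February has 28).
Mar 10, 2078 → Apr 10, 2078: 31 days (March has 31).
Apr 10, 2078 → Apr 20, 2078: 10 days.
Total: 1683 days.

1683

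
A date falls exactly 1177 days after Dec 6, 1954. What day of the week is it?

Tuesday

First find the weekday of Dec 6, 1954. Doomsday rule: the anchor day for the 1900s is Wednesday. For year 54: 54÷12 = 4 r 6, and 6÷4 = 1, so 4+6+1 = 11.
Wednesday + 11 ≡ Sunday — that's 1954's doomsday.
In December the doomsday date is Dec 12.
Dec 6 is 6 days before Dec 12; 6 mod 7 = 6, so Sunday − 6 = Monday.
1177 mod 7 = 1, so 1177 days after a Monday is Monday + 1 = Tuesday.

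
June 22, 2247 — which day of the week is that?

Doomsday rule: the anchor day for the 2200s is Friday. For year 47: 47÷12 = 3 r 11, and 11÷4 = 2, so 3+11+2 = 16.
Friday + 16 ≡ Sunday — that's 2247's doomsday.
In June the doomsday date is Jun 6.
Jun 22 is 16 days after Jun 6; 16 mod 7 = 2, so Sunday + 2 = Tuesday.

Tuesday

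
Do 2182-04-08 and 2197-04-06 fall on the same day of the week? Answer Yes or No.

From Apr 8, 2182 to Apr 6, 2197 is 5477 days.
5477 mod 7 = 3, so they are different weekdays.
(Apr 8, 2182 is a Monday; Apr 6, 2197 is a Thursday.)

No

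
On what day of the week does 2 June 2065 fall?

Tuesday

Doomsday rule: the anchor day for the 2000s is Tuesday. For year 65: 65÷12 = 5 r 5, and 5÷4 = 1, so 5+5+1 = 11.
Tuesday + 11 ≡ Saturday — that's 2065's doomsday.
In June the doomsday date is Jun 6.
Jun 2 is 4 days before Jun 6; 4 mod 7 = 4, so Saturday − 4 = Tuesday.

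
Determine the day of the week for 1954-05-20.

Thursday

Doomsday rule: the anchor day for the 1900s is Wednesday. For year 54: 54÷12 = 4 r 6, and 6÷4 = 1, so 4+6+1 = 11.
Wednesday + 11 ≡ Sunday — that's 1954's doomsday.
In May the doomsday date is May 9.
May 20 is 11 days after May 9; 11 mod 7 = 4, so Sunday + 4 = Thursday.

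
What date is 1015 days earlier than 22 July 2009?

−365 (one year) → Jul 22, 2008 (650 left).
−366 (one year; includes Feb 29, 2008) → Jul 22, 2007 (284 left).
−22 → Jun 30, 2007 (end of Jun, 30 days; 262 left).
−30 → May 31, 2007 (end of May, 31 days; 232 left).
−31 → Apr 30, 2007 (end of Apr, 30 days; 201 left).
−30 → Mar 31, 2007 (end of Mar, 31 days; 171 left).
−31 → Feb 28, 2007 (end of Feb, 28 days; 140 left).
−28 → Jan 31, 2007 (end of Jan, 31 days; 112 left).
−31 → Dec 31, 2006 (end of Dec, 31 days; 81 left).
−31 → Nov 30, 2006 (end of Nov, 30 days; 50 left).
−30 → Oct 31, 2006 (end of Oct, 31 days; 20 left).
−20 → Oct 11, 2006.

October 11, 2006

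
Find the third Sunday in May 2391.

May 19, 2391

May 1, 2391 is a Wednesday.
The first Sunday is therefore May 5 (4 days later).
The third Sunday is 5 + 2×7 = May 19.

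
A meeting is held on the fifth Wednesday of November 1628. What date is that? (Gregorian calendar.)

November 29, 1628

November 1, 1628 is a Wednesday.
The first Wednesday is therefore November 1 (same day).
The fifth Wednesday is 1 + 4×7 = November 29.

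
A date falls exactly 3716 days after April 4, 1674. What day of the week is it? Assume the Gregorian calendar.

Tuesday

First find the weekday of Apr 4, 1674. Doomsday rule: the anchor day for the 1600s is Tuesday. For year 74: 74÷12 = 6 r 2, and 2÷4 = 0, so 6+2+0 = 8.
Tuesday + 8 ≡ Wednesday — that's 1674's doomsday.
In April the doomsday date is Apr 4.
Apr 4 is the doomsday itself: Wednesday.
3716 mod 7 = 6, so 3716 days after a Wednesday is Wednesday + 6 = Tuesday.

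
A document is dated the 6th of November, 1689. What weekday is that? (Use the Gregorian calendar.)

Doomsday rule: the anchor day for the 1600s is Tuesday. For year 89: 89÷12 = 7 r 5, and 5÷4 = 1, so 7+5+1 = 13.
Tuesday + 13 ≡ Monday — that's 1689's doomsday.
In November the doomsday date is Nov 7.
Nov 6 is 1 day before Nov 7; 1 mod 7 = 1, so Monday − 1 = Sunday.

Sunday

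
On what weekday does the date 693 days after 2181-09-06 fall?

Sep 6, 2181 is a Thursday.
693 mod 7 = 0, so 693 days after a Thursday is Thursday + 0 = Thursday.

Thursday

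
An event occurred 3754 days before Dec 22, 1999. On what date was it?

−365 (one year) → Dec 22, 1998 (3389 left).
−365 (one year) → Dec 22, 1997 (3024 left).
−365 (one year) → Dec 22, 1996 (2659 left).
−366 (one year; includes Feb 29, 1996) → Dec 22, 1995 (2293 left).
−365 (one year) → Dec 22, 1994 (1928 left).
−365 (one year) → Dec 22, 1993 (1563 left).
−365 (one year) → Dec 22, 1992 (1198 left).
−366 (one year; includes Feb 29, 1992) → Dec 22, 1991 (832 left).
−365 (one year) → Dec 22, 1990 (467 left).
−365 (one year) → Dec 22, 1989 (102 left).
−22 → Nov 30, 1989 (end of Nov, 30 days; 80 left).
−30 → Oct 31, 1989 (end of Oct, 31 days; 50 left).
−31 → Sep 30, 1989 (end of Sep, 30 days; 19 left).
−19 → Sep 11, 1989.

September 11, 1989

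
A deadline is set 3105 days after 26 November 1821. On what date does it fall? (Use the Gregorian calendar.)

+365 (one year) → Nov 26, 1822 (2740 left).
+365 (one year) → Nov 26, 1823 (2375 left).
+366 (one year; includes Feb 29, 1824) → Nov 26, 1824 (2009 left).
+365 (one year) → Nov 26, 1825 (1644 left).
+365 (one year) → Nov 26, 1826 (1279 left).
+365 (one year) → Nov 26, 1827 (914 left).
+366 (one year; includes Feb 29, 1828) → Nov 26, 1828 (548 left).
+365 (one year) → Nov 26, 1829 (183 left).
Nov has 30 days: +5 → Dec 1, 1829 (178 left).
Dec has 31 days: +31 → Jan 1, 1830 (147 left).
Jan has 31 days: +31 → Feb 1, 1830 (116 left).
Feb has 28 days: +28 → Mar 1, 1830 (88 left).
Mar has 31 days: +31 → Apr 1, 1830 (57 left).
Apr has 30 days: +30 → May 1, 1830 (27 left).
+27 → May 28, 1830.

May 28, 1830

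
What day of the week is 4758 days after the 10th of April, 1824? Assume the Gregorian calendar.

First find the weekday of Apr 10, 1824. Doomsday rule: the anchor day for the 1800s is Friday. For year 24: 24÷12 = 2 r 0, and 0÷4 = 0, so 2+0+0 = 2.
Friday + 2 ≡ Sunday — that's 1824's doomsday.
In April the doomsday date is Apr 4.
Apr 10 is 6 days after Apr 4; 6 mod 7 = 6, so Sunday + 6 = Saturday.
4758 mod 7 = 5, so 4758 days after a Saturday is Saturday + 5 = Thursday.

Thursday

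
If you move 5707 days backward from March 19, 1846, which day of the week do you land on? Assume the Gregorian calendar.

Tuesday

First find the weekday of Mar 19, 1846. Doomsday rule: the anchor day for the 1800s is Friday. For year 46: 46÷12 = 3 r 10, and 10÷4 = 2, so 3+10+2 = 15.
Friday + 15 ≡ Saturday — that's 1846's doomsday.
In March the doomsday date is Mar 14.
Mar 19 is 5 days after Mar 14; 5 mod 7 = 5, so Saturday + 5 = Thursday.
5707 mod 7 = 2, so 5707 days before a Thursday is Thursday − 2 = Tuesday.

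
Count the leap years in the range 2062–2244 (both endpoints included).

Multiples of 4 in [2062,2244]: 46.
Of those, multiples of 100: 2 (not leap unless ÷400).
Multiples of 400: 0.
Leap years = 46 − 2 + 0 = 44.

44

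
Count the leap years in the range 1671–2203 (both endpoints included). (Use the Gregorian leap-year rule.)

128

Multiples of 4 in [1671,2203]: 133.
Of those, multiples of 100: 6 (not leap unless ÷400).
Multiples of 400: 1.
Leap years = 133 − 6 + 1 = 128.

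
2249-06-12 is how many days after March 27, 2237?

Mar 27, 2237 → Mar 27, 2238: 365 days.
Mar 27, 2238 → Mar 27, 2239: 365 days.
Mar 27, 2239 → Mar 27, 2240: 366 days (Feb 29, 2240 is in that span).
Mar 27, 2240 → Mar 27, 2241: 365 days.
Mar 27, 2241 → Mar 27, 2242: 365 days.
Mar 27, 2242 → Mar 27, 2243: 365 days.
Mar 27, 2243 → Mar 27, 2244: 366 days (Feb 29, 2244 is in that span).
Mar 27, 2244 → Mar 27, 2245: 365 days.
Mar 27, 2245 → Mar 27, 2246: 365 days.
Mar 27, 2246 → Mar 27, 2247: 365 days.
Mar 27, 2247 → Mar 27, 2248: 366 days (Feb 29, 2248 is in that span).
Mar 27, 2248 → Mar 27, 2249: 365 days.
Mar 27, 2249 → Apr 27, 2249: 31 days (March has 31).
Apr 27, 2249 → May 27, 2249: 30 days (April has 30).
May 27, 2249 → Jun 12, 2249: 16 days.
Total: 4460 days.

4460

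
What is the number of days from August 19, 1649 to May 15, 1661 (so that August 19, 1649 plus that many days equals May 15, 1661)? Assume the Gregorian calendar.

4287

Aug 19, 1649 → Aug 19, 1650: 365 days.
Aug 19, 1650 → Aug 19, 1651: 365 days.
Aug 19, 1651 → Aug 19, 1652: 366 days (Feb 29, 1652 is in that span).
Aug 19, 1652 → Aug 19, 1653: 365 days.
Aug 19, 1653 → Aug 19, 1654: 365 days.
Aug 19, 1654 → Aug 19, 1655: 365 days.
Aug 19, 1655 → Aug 19, 1656: 366 days (Feb 29, 1656 is in that span).
Aug 19, 1656 → Aug 19, 1657: 365 days.
Aug 19, 1657 → Aug 19, 1658: 365 days.
Aug 19, 1658 → Aug 19, 1659: 365 days.
Aug 19, 1659 → Aug 19, 1660: 366 days (Feb 29, 1660 is in that span).
Aug 19, 1660 → Sep 19, 1660: 31 days (August has 31).
Sep 19, 1660 → Oct 19, 1660: 30 days (September has 30).
Oct 19, 1660 → Nov 19, 1660: 31 days (October has 31).
Nov 19, 1660 → Dec 19, 1660: 30 days (November has 30).
Dec 19, 1660 → Jan 19, 1661: 31 days (December has 31).
Jan 19, 1661 → Feb 19, 1661: 31 days (January has 31).
Feb 19, 1661 → Mar 19, 1661: 28 days (February has 28).
Mar 19, 1661 → Apr 19, 1661: 31 days (March has 31).
Apr 19, 1661 → May 15, 1661: 26 days.
Total: 4287 days.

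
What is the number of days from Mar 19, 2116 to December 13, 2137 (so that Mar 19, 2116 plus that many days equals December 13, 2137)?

7939

Mar 19, 2116 → Mar 19, 2117: 365 days.
Mar 19, 2117 → Mar 19, 2118: 365 days.
Mar 19, 2118 → Mar 19, 2119: 365 days.
Mar 19, 2119 → Mar 19, 2120: 366 days (Feb 29, 2120 is in that span).
Mar 19, 2120 → Mar 19, 2121: 365 days.
Mar 19, 2121 → Mar 19, 2122: 365 days.
Mar 19, 2122 → Mar 19, 2123: 365 days.
Mar 19, 2123 → Mar 19, 2124: 366 days (Feb 29, 2124 is in that span).
Mar 19, 2124 → Mar 19, 2125: 365 days.
Mar 19, 2125 → Mar 19, 2126: 365 days.
Mar 19, 2126 → Mar 19, 2127: 365 days.
Mar 19, 2127 → Mar 19, 2128: 366 days (Feb 29, 2128 is in that span).
Mar 19, 2128 → Mar 19, 2129: 365 days.
Mar 19, 2129 → Mar 19, 2130: 365 days.
Mar 19, 2130 → Mar 19, 2131: 365 days.
Mar 19, 2131 → Mar 19, 2132: 366 days (Feb 29, 2132 is in that span).
Mar 19, 2132 → Mar 19, 2133: 365 days.
Mar 19, 2133 → Mar 19, 2134: 365 days.
Mar 19, 2134 → Mar 19, 2135: 365 days.
Mar 19, 2135 → Mar 19, 2136: 366 days (Feb 29, 2136 is in that span).
Mar 19, 2136 → Mar 19, 2137: 365 days.
Mar 19, 2137 → Apr 19, 2137: 31 days (March has 31).
Apr 19, 2137 → May 19, 2137: 30 days (April has 30).
May 19, 2137 → Jun 19, 2137: 31 days (May has 31).
Jun 19, 2137 → Jul 19, 2137: 30 days (June has 30).
Jul 19, 2137 → Aug 19, 2137: 31 days (July has 31).
Aug 19, 2137 → Sep 19, 2137: 31 days (August has 31).
Sep 19, 2137 → Oct 19, 2137: 30 days (September has 30).
Oct 19, 2137 → Nov 19, 2137: 31 days (October has 31).
Nov 19, 2137 → Dec 13, 2137: 24 days.
Total: 7939 days.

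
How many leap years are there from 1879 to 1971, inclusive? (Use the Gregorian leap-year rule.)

22

Multiples of 4 in [1879,1971]: 23.
Of those, multiples of 100: 1 (not leap unless ÷400).
Multiples of 400: 0.
Leap years = 23 − 1 + 0 = 22.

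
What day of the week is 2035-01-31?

Doomsday rule: the anchor day for the 2000s is Tuesday. For year 35: 35÷12 = 2 r 11, and 11÷4 = 2, so 2+11+2 = 15.
Tuesday + 15 ≡ Wednesday — that's 2035's doomsday.
In January the doomsday date is Jan 3 (2035 is not a leap year).
Jan 31 is 28 days after Jan 3; 28 mod 7 = 0, so Wednesday + 0 = Wednesday.

Wednesday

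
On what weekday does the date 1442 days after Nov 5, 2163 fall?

Saturday

Nov 5, 2163 is a Saturday.
1442 mod 7 = 0, so 1442 days after a Saturday is Saturday + 0 = Saturday.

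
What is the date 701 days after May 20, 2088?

April 21, 2090

+365 (one year) → May 20, 2089 (336 left).
May has 31 days: +12 → Jun 1, 2089 (324 left).
Jun has 30 days: +30 → Jul 1, 2089 (294 left).
Jul has 31 days: +31 → Aug 1, 2089 (263 left).
Aug has 31 days: +31 → Sep 1, 2089 (232 left).
Sep has 30 days: +30 → Oct 1, 2089 (202 left).
Oct has 31 days: +31 → Nov 1, 2089 (171 left).
Nov has 30 days: +30 → Dec 1, 2089 (141 left).
Dec has 31 days: +31 → Jan 1, 2090 (110 left).
Jan has 31 days: +31 → Feb 1, 2090 (79 left).
Feb has 28 days: +28 → Mar 1, 2090 (51 left).
Mar has 31 days: +31 → Apr 1, 2090 (20 left).
+20 → Apr 21, 2090.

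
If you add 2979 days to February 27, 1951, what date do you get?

April 25, 1959

+365 (one year) → Feb 27, 1952 (2614 left).
+366 (one year; includes Feb 29, 1952) → Feb 27, 1953 (2248 left).
+365 (one year) → Feb 27, 1954 (1883 left).
+365 (one year) → Feb 27, 1955 (1518 left).
+365 (one year) → Feb 27, 1956 (1153 left).
+366 (one year; includes Feb 29, 1956) → Feb 27, 1957 (787 left).
+365 (one year) → Feb 27, 1958 (422 left).
+365 (one year) → Feb 27, 1959 (57 left).
Feb has 28 days: +2 → Mar 1, 1959 (55 left).
Mar has 31 days: +31 → Apr 1, 1959 (24 left).
+24 → Apr 25, 1959.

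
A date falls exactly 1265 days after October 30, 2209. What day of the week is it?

Saturday

Oct 30, 2209 is a Monday.
1265 mod 7 = 5, so 1265 days after a Monday is Monday + 5 = Saturday.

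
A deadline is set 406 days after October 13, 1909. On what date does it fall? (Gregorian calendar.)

November 23, 1910

+365 (one year) → Oct 13, 1910 (41 left).
Oct has 31 days: +19 → Nov 1, 1910 (22 left).
+22 → Nov 23, 1910.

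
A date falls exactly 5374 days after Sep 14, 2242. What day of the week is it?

First find the weekday of Sep 14, 2242. Doomsday rule: the anchor day for the 2200s is Friday. For year 42: 42÷12 = 3 r 6, and 6÷4 = 1, so 3+6+1 = 10.
Friday + 10 ≡ Monday — that's 2242's doomsday.
In September the doomsday date is Sep 5.
Sep 14 is 9 days after Sep 5; 9 mod 7 = 2, so Monday + 2 = Wednesday.
5374 mod 7 = 5, so 5374 days after a Wednesday is Wednesday + 5 = Monday.

Monday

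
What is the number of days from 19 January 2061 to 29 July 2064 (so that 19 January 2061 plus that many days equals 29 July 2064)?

Jan 19, 2061 → Jan 19, 2062: 365 days.
Jan 19, 2062 → Jan 19, 2063: 365 days.
Jan 19, 2063 → Jan 19, 2064: 365 days.
Jan 19, 2064 → Feb 19, 2064: 31 days (January has 31).
Feb 19, 2064 → Mar 19, 2064: 29 days (February has 29).
Mar 19, 2064 → Apr 19, 2064: 31 days (March has 31).
Apr 19, 2064 → May 19, 2064: 30 days (April has 30).
May 19, 2064 → Jun 19, 2064: 31 days (May has 31).
Jun 19, 2064 → Jul 19, 2064: 30 days (June has 30).
Jul 19, 2064 → Jul 29, 2064: 10 days.
Total: 1287 days.

1287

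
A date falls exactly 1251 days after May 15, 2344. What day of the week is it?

First find the weekday of May 15, 2344. Doomsday rule: the anchor day for the 2300s is Wednesday. For year 44: 44÷12 = 3 r 8, and 8÷4 = 2, so 3+8+2 = 13.
Wednesday + 13 ≡ Tuesday — that's 2344's doomsday.
In May the doomsday date is May 9.
May 15 is 6 days after May 9; 6 mod 7 = 6, so Tuesday + 6 = Monday.
1251 mod 7 = 5, so 1251 days after a Monday is Monday + 5 = Saturday.

Saturday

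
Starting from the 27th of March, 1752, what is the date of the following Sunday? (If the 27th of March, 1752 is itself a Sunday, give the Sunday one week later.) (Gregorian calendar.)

April 2, 1752

Mar 27, 1752 is a Monday.
From Monday to the next Sunday is 6 days.
Mar 27, 1752 + 6 = Apr 2, 1752.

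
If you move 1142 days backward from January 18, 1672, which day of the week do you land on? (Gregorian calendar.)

Jan 18, 1672 is a Monday.
1142 mod 7 = 1, so 1142 days before a Monday is Monday − 1 = Sunday.

Sunday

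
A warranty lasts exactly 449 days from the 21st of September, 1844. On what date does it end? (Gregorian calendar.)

December 14, 1845

+365 (one year) → Sep 21, 1845 (84 left).
Sep has 30 days: +10 → Oct 1, 1845 (74 left).
Oct has 31 days: +31 → Nov 1, 1845 (43 left).
Nov has 30 days: +30 → Dec 1, 1845 (13 left).
+13 → Dec 14, 1845.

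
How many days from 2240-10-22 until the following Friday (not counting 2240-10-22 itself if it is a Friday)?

Oct 22, 2240 is a Thursday.
From Thursday to the next Friday is 1 day.

1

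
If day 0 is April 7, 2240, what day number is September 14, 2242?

Apr 7, 2240 → Apr 7, 2241: 365 days.
Apr 7, 2241 → Apr 7, 2242: 365 days.
Apr 7, 2242 → May 7, 2242: 30 days (April has 30).
May 7, 2242 → Jun 7, 2242: 31 days (May has 31).
Jun 7, 2242 → Jul 7, 2242: 30 days (June has 30).
Jul 7, 2242 → Aug 7, 2242: 31 days (July has 31).
Aug 7, 2242 → Sep 7, 2242: 31 days (August has 31).
Sep 7, 2242 → Sep 14, 2242: 7 days.
Total: 890 days.

890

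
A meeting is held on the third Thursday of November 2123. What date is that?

November 18, 2123

November 1, 2123 is a Monday.
The first Thursday is therefore November 4 (3 days later).
The third Thursday is 4 + 2×7 = November 18.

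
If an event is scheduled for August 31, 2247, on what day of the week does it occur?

Doomsday rule: the anchor day for the 2200s is Friday. For year 47: 47÷12 = 3 r 11, and 11÷4 = 2, so 3+11+2 = 16.
Friday + 16 ≡ Sunday — that's 2247's doomsday.
In August the doomsday date is Aug 8.
Aug 31 is 23 days after Aug 8; 23 mod 7 = 2, so Sunday + 2 = Tuesday.

Tuesday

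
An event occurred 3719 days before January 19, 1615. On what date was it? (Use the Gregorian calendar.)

−365 (one year) → Jan 19, 1614 (3354 left).
−365 (one year) → Jan 19, 1613 (2989 left).
−366 (one year; includes Feb 29, 1612) → Jan 19, 1612 (2623 left).
−365 (one year) → Jan 19, 1611 (2258 left).
−365 (one year) → Jan 19, 1610 (1893 left).
−365 (one year) → Jan 19, 1609 (1528 left).
−366 (one year; includes Feb 29, 1608) → Jan 19, 1608 (1162 left).
−365 (one year) → Jan 19, 1607 (797 left).
−365 (one year) → Jan 19, 1606 (432 left).
−365 (one year) → Jan 19, 1605 (67 left).
−19 → Dec 31, 1604 (end of Dec, 31 days; 48 left).
−31 → Nov 30, 1604 (end of Nov, 30 days; 17 left).
−17 → Nov 13, 1604.

November 13, 1604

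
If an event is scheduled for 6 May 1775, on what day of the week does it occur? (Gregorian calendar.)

Saturday

Doomsday rule: the anchor day for the 1700s is Sunday. For year 75: 75÷12 = 6 r 3, and 3÷4 = 0, so 6+3+0 = 9.
Sunday + 9 ≡ Tuesday — that's 1775's doomsday.
In May the doomsday date is May 9.
May 6 is 3 days before May 9; 3 mod 7 = 3, so Tuesday − 3 = Saturday.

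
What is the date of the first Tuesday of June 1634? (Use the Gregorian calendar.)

June 6, 1634

June 1, 1634 is a Thursday.
The first Tuesday is therefore June 6 (5 days later).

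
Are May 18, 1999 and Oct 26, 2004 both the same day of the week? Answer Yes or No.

Yes

From May 18, 1999 to Oct 26, 2004 is 1988 days.
1988 mod 7 = 0, so they are the same weekday.
(May 18, 1999 is a Tuesday; Oct 26, 2004 is a Tuesday.)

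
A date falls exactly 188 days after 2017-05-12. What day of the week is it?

Thursday

First find the weekday of May 12, 2017. Doomsday rule: the anchor day for the 2000s is Tuesday. For year 17: 17÷12 = 1 r 5, and 5÷4 = 1, so 1+5+1 = 7.
Tuesday + 7 ≡ Tuesday — that's 2017's doomsday.
In May the doomsday date is May 9.
May 12 is 3 days after May 9; 3 mod 7 = 3, so Tuesday + 3 = Friday.
188 mod 7 = 6, so 188 days after a Friday is Friday + 6 = Thursday.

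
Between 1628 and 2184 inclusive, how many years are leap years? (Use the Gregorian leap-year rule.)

136

Multiples of 4 in [1628,2184]: 140.
Of those, multiples of 100: 5 (not leap unless ÷400).
Multiples of 400: 1.
Leap years = 140 − 5 + 1 = 136.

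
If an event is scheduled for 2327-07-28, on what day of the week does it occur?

Doomsday rule: the anchor day for the 2300s is Wednesday. For year 27: 27÷12 = 2 r 3, and 3÷4 = 0, so 2+3+0 = 5.
Wednesday + 5 ≡ Monday — that's 2327's doomsday.
In July the doomsday date is Jul 11.
Jul 28 is 17 days after Jul 11; 17 mod 7 = 3, so Monday + 3 = Thursday.

Thursday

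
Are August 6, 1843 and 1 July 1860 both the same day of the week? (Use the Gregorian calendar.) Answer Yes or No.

From Aug 6, 1843 to Jul 1, 1860 is 6174 days.
6174 mod 7 = 0, so they are the same weekday.
(Aug 6, 1843 is a Sunday; Jul 1, 1860 is a Sunday.)

Yes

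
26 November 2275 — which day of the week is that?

Doomsday rule: the anchor day for the 2200s is Friday. For year 75: 75÷12 = 6 r 3, and 3÷4 = 0, so 6+3+0 = 9.
Friday + 9 ≡ Sunday — that's 2275's doomsday.
In November the doomsday date is Nov 7.
Nov 26 is 19 days after Nov 7; 19 mod 7 = 5, so Sunday + 5 = Friday.

Friday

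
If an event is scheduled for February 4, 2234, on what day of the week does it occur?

Doomsday rule: the anchor day for the 2200s is Friday. For year 34: 34÷12 = 2 r 10, and 10÷4 = 2, so 2+10+2 = 14.
Friday + 14 ≡ Friday — that's 2234's doomsday.
In February the doomsday date is Feb 28 (2234 is not a leap year).
Feb 4 is 24 days before Feb 28; 24 mod 7 = 3, so Friday − 3 = Tuesday.

Tuesday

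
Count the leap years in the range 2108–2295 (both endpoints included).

Multiples of 4 in [2108,2295]: 47.
Of those, multiples of 100: 1 (not leap unless ÷400).
Multiples of 400: 0.
Leap years = 47 − 1 + 0 = 46.

46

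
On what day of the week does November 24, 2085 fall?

Saturday

Doomsday rule: the anchor day for the 2000s is Tuesday. For year 85: 85÷12 = 7 r 1, and 1÷4 = 0, so 7+1+0 = 8.
Tuesday + 8 ≡ Wednesday — that's 2085's doomsday.
In November the doomsday date is Nov 7.
Nov 24 is 17 days after Nov 7; 17 mod 7 = 3, so Wednesday + 3 = Saturday.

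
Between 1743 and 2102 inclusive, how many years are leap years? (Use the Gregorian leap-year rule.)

Multiples of 4 in [1743,2102]: 90.
Of those, multiples of 100: 4 (not leap unless ÷400).
Multiples of 400: 1.
Leap years = 90 − 4 + 1 = 87.

87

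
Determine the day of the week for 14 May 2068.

Monday

January 1, 2068 is a Sunday.
Jan 1, 2068 → Feb 1, 2068: 31 days (January has 31).
Feb 1, 2068 → Mar 1, 2068: 29 days (February has 29).
Mar 1, 2068 → Apr 1, 2068: 31 days (March has 31).
Apr 1, 2068 → May 1, 2068: 30 days (April has 30).
May 1, 2068 → May 14, 2068: 13 days.
Total: 134 days.
134 mod 7 = 1, so Sunday + 1 = Monday.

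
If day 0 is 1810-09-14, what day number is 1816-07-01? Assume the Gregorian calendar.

Sep 14, 1810 → Sep 14, 1811: 365 days.
Sep 14, 1811 → Sep 14, 1812: 366 days (Feb 29, 1812 is in that span).
Sep 14, 1812 → Sep 14, 1813: 365 days.
Sep 14, 1813 → Sep 14, 1814: 365 days.
Sep 14, 1814 → Sep 14, 1815: 365 days.
Sep 14, 1815 → Oct 14, 1815: 30 days (September has 30).
Oct 14, 1815 → Nov 14, 1815: 31 days (October has 31).
Nov 14, 1815 → Dec 14, 1815: 30 days (November has 30).
Dec 14, 1815 → Jan 14, 1816: 31 days (December has 31).
Jan 14, 1816 → Feb 14, 1816: 31 days (January has 31).
Feb 14, 1816 → Mar 14, 1816: 29 days (February has 29).
Mar 14, 1816 → Apr 14, 1816: 31 days (March has 31).
Apr 14, 1816 → May 14, 1816: 30 days (April has 30).
May 14, 1816 → Jun 14, 1816: 31 days (May has 31).
Jun 14, 1816 → Jul 1, 1816: 17 days.
Total: 2117 days.

2117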